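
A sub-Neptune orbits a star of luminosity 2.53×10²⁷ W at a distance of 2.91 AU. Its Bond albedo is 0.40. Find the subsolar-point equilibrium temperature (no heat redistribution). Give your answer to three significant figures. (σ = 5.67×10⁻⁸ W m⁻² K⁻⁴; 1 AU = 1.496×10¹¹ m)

d = 2.91 AU = 4.35×10¹¹ m.
Flux: S = L/(4πd²) = 2.53×10²⁷/(4π×(4.35×10¹¹)²) = 1060 W m⁻².
At the subsolar point the surface absorbs S(1−A) and emits σT⁴ per unit area — no factor of 4, since only the local patch is in balance.
T = [1060 × 0.60 / 5.67×10⁻⁸]^(1/4) = (1.12×10¹⁰)^(1/4) = 326 K.

T_ss ≈ 326 K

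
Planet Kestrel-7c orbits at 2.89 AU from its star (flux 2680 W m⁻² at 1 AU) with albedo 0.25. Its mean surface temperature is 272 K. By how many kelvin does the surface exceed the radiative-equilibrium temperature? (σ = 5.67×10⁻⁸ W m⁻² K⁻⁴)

S = 2680/2.89² = 320.9 W m⁻².
T_eq = [S(1−A)/(4σ)]^(1/4) = [320.9×0.75/(4×5.67×10⁻⁸)]^(1/4) = 180.5 K.
ΔT = T_surf − T_eq = 272 − 180.5.

ΔT ≈ 91.5 K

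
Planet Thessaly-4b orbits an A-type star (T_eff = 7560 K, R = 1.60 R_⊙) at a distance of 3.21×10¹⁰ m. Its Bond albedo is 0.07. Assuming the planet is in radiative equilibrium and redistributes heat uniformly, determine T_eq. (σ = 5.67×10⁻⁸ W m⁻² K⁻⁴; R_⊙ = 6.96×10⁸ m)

T_eq ≈ 978 K

R_⋆ = 1.60 × 6.96×10⁸ = 1.11×10⁹ m.
L = 4πR_⋆²σT_⋆⁴ = 4π(1.11×10⁹)² × 5.67×10⁻⁸ × (7560)⁴ = 2.89×10²⁷ W.
S = L/(4πd²) = 2.23×10⁵ W m⁻².
Energy balance: absorbed = emitted ⇒ πR²·S(1−A) = 4πR²·σT_eq⁴, so T_eq⁴ = S(1−A)/(4σ).
T_eq = [2.23×10⁵ × 0.93 / (4 × 5.67×10⁻⁸)]^(1/4) = (9.14×10¹¹)^(1/4) = 978 K.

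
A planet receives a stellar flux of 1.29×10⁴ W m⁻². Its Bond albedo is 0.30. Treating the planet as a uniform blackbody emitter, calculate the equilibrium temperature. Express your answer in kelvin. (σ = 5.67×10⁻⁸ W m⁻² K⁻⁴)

Energy balance: absorbed = emitted ⇒ πR²·S(1−A) = 4πR²·σT_eq⁴, so T_eq⁴ = S(1−A)/(4σ).
T_eq = [1.29×10⁴ × 0.70 / (4 × 5.67×10⁻⁸)]^(1/4) = (3.98×10¹⁰)^(1/4) = 447 K.

T_eq ≈ 447 K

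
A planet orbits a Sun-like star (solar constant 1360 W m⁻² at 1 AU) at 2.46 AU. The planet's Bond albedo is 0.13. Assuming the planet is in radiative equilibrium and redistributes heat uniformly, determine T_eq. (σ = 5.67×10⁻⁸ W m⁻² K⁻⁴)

T_eq ≈ 171 K

Flux at 2.46 AU: S = 1360/2.46² = 225 W m⁻².
Energy balance: absorbed = emitted ⇒ πR²·S(1−A) = 4πR²·σT_eq⁴, so T_eq⁴ = S(1−A)/(4σ).
T_eq = [225 × 0.87 / (4 × 5.67×10⁻⁸)]^(1/4) = (8.62×10⁸)^(1/4) = 171 K.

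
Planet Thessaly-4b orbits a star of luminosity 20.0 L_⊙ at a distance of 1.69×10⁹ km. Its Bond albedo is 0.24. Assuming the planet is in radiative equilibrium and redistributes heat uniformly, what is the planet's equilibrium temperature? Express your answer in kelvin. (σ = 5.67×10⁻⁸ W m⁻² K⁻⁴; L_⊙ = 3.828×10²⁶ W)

T_eq ≈ 164 K

d = 1.69×10⁹ km = 1.69×10¹² m.
L = 20.0 × 3.828×10²⁶ = 7.66×10²⁷ W.
Flux: S = L/(4πd²) = 7.66×10²⁷/(4π×(1.69×10¹²)²) = 213 W m⁻².
Energy balance: absorbed = emitted ⇒ πR²·S(1−A) = 4πR²·σT_eq⁴, so T_eq⁴ = S(1−A)/(4σ).
T_eq = [213 × 0.76 / (4 × 5.67×10⁻⁸)]^(1/4) = (7.15×10⁸)^(1/4) = 164 K.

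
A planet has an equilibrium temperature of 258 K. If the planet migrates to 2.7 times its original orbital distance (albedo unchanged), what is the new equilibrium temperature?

T_eq ∝ L^(1/4) · d^(−1/2).
T′ = 258 / 2.7^(1/2) = 157 K.

T_eq ≈ 157 K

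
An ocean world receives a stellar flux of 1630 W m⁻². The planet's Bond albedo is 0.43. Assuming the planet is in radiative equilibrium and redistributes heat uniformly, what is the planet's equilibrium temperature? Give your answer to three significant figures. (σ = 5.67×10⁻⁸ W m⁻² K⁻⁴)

T_eq ≈ 253 K

Energy balance: absorbed = emitted ⇒ πR²·S(1−A) = 4πR²·σT_eq⁴, so T_eq⁴ = S(1−A)/(4σ).
T_eq = [1630 × 0.57 / (4 × 5.67×10⁻⁸)]^(1/4) = (4.10×10⁹)^(1/4) = 253 K.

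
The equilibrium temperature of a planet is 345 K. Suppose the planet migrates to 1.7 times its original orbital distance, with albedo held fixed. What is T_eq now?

T_eq ∝ L^(1/4) · d^(−1/2).
T′ = 345 / 1.7^(1/2) = 265 K.

T_eq ≈ 265 K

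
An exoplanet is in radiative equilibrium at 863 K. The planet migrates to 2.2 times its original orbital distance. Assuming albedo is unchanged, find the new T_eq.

T_eq ∝ L^(1/4) · d^(−1/2).
T′ = 863 / 2.2^(1/2) = 582 K.

T_eq ≈ 582 K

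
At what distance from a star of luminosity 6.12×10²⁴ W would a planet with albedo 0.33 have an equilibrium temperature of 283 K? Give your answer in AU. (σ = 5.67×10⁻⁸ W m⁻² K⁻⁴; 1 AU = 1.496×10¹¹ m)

d ≈ 0.100 AU

From T_eq⁴ = L(1−A)/(16πσd²): d = √[L(1−A)/(16πσT_eq⁴)].
d = √[6.12×10²⁴ × 0.67 / (16π × 5.67×10⁻⁸ × (283)⁴)] = 1.50×10¹⁰ m = 0.100 AU.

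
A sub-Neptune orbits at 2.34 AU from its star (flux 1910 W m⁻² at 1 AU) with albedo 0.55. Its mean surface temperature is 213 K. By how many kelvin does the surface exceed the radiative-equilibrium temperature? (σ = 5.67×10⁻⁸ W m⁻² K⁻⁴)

ΔT ≈ 50.8 K

S = 1910/2.34² = 348.8 W m⁻².
T_eq = [S(1−A)/(4σ)]^(1/4) = [348.8×0.45/(4×5.67×10⁻⁸)]^(1/4) = 162.2 K.
ΔT = T_surf − T_eq = 213 − 162.2.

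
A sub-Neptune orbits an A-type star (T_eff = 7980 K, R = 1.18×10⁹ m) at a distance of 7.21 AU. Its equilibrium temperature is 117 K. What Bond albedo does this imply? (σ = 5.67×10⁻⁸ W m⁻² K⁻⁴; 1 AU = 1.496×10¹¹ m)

A ≈ 0.85

d = 7.21 AU = 1.08×10¹² m.
L = 4πR_⋆²σT_⋆⁴ = 4π(1.18×10⁹)² × 5.67×10⁻⁸ × (7980)⁴ = 4.02×10²⁷ W.
S = L/(4πd²) = 275 W m⁻².
From T_eq⁴ = S(1−A)/(4σ): 1−A = 4σT_eq⁴/S.
1−A = 4 × 5.67×10⁻⁸ × (117)⁴ / 275 = 0.154.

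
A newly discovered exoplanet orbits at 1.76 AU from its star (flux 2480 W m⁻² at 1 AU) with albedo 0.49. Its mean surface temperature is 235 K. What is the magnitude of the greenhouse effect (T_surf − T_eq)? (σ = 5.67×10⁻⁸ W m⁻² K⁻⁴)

ΔT ≈ 29.0 K

S = 2480/1.76² = 800.6 W m⁻².
T_eq = [S(1−A)/(4σ)]^(1/4) = [800.6×0.51/(4×5.67×10⁻⁸)]^(1/4) = 206.0 K.
ΔT = T_surf − T_eq = 235 − 206.0.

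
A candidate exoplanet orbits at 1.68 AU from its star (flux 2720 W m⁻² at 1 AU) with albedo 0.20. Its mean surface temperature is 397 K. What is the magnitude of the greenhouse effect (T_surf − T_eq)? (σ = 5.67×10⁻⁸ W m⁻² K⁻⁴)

ΔT ≈ 155.5 K

S = 2720/1.68² = 963.7 W m⁻².
T_eq = [S(1−A)/(4σ)]^(1/4) = [963.7×0.80/(4×5.67×10⁻⁸)]^(1/4) = 241.5 K.
ΔT = T_surf − T_eq = 397 − 241.5.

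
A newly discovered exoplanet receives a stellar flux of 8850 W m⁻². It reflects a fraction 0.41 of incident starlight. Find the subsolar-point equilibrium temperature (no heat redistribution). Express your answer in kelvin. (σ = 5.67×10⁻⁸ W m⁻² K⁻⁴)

T_ss ≈ 551 K

At the subsolar point the surface absorbs S(1−A) and emits σT⁴ per unit area — no factor of 4, since only the local patch is in balance.
T = [8850 × 0.59 / 5.67×10⁻⁸]^(1/4) = (9.21×10¹⁰)^(1/4) = 551 K.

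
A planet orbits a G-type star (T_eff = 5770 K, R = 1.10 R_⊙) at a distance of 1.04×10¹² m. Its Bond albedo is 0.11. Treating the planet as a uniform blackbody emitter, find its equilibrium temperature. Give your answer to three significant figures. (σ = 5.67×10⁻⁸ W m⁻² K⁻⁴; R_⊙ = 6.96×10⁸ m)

R_⋆ = 1.10 × 6.96×10⁸ = 7.66×10⁸ m.
L = 4πR_⋆²σT_⋆⁴ = 4π(7.66×10⁸)² × 5.67×10⁻⁸ × (5770)⁴ = 4.63×10²⁶ W.
S = L/(4πd²) = 34.1 W m⁻².
Energy balance: absorbed = emitted ⇒ πR²·S(1−A) = 4πR²·σT_eq⁴, so T_eq⁴ = S(1−A)/(4σ).
T_eq = [34.1 × 0.89 / (4 × 5.67×10⁻⁸)]^(1/4) = (1.34×10⁸)^(1/4) = 108 K.

T_eq ≈ 108 K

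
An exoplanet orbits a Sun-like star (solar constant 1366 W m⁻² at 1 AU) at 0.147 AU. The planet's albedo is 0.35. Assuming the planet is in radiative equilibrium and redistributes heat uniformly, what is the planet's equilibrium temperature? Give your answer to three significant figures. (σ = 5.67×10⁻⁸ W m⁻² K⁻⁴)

T_eq ≈ 652 K

Flux at 0.147 AU: S = 1366/0.147² = 6.32×10⁴ W m⁻².
Energy balance: absorbed = emitted ⇒ πR²·S(1−A) = 4πR²·σT_eq⁴, so T_eq⁴ = S(1−A)/(4σ).
T_eq = [6.32×10⁴ × 0.65 / (4 × 5.67×10⁻⁸)]^(1/4) = (1.81×10¹¹)^(1/4) = 652 K.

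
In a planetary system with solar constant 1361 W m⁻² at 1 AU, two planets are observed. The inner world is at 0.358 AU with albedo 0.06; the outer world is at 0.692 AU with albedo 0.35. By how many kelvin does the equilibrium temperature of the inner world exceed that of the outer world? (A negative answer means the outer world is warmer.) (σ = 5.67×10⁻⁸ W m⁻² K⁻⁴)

ΔT ≈ 157.6 K

T_eq = [S₀(1−A)/(4σd²)]^(1/4), so T ∝ (1−A)^(1/4) / √d.
T₁ = [1361×0.94/(4×5.67×10⁻⁸×0.358²)]^(1/4) = 458.03 K.
T₂ = [1361×0.65/(4×5.67×10⁻⁸×0.692²)]^(1/4) = 300.42 K.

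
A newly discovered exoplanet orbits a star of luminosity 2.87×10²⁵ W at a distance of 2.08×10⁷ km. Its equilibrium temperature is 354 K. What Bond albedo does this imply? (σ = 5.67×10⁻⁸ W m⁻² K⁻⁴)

d = 2.08×10⁷ km = 2.08×10¹⁰ m.
Flux: S = L/(4πd²) = 2.87×10²⁵/(4π×(2.08×10¹⁰)²) = 5280 W m⁻².
From T_eq⁴ = S(1−A)/(4σ): 1−A = 4σT_eq⁴/S.
1−A = 4 × 5.67×10⁻⁸ × (354)⁴ / 5280 = 0.675.

A ≈ 0.33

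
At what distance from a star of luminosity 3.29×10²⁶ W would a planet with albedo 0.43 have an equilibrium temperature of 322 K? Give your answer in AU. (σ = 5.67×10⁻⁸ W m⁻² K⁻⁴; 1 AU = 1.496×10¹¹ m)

d ≈ 0.523 AU

From T_eq⁴ = L(1−A)/(16πσd²): d = √[L(1−A)/(16πσT_eq⁴)].
d = √[3.29×10²⁶ × 0.57 / (16π × 5.67×10⁻⁸ × (322)⁴)] = 7.82×10¹⁰ m = 0.523 AU.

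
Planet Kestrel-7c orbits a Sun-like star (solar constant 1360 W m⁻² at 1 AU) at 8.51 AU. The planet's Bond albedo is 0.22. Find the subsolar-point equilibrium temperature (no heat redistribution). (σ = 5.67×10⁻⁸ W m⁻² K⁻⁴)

Flux at 8.51 AU: S = 1360/8.51² = 18.8 W m⁻².
At the subsolar point the surface absorbs S(1−A) and emits σT⁴ per unit area — no factor of 4, since only the local patch is in balance.
T = [18.8 × 0.78 / 5.67×10⁻⁸]^(1/4) = (2.58×10⁸)^(1/4) = 127 K.

T_ss ≈ 127 K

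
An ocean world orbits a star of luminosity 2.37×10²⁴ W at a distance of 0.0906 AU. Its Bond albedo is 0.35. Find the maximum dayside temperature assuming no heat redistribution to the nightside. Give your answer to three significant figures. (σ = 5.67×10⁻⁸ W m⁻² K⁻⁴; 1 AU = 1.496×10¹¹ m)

T_ss ≈ 329 K

d = 0.0906 AU = 1.36×10¹⁰ m.
Flux: S = L/(4πd²) = 2.37×10²⁴/(4π×(1.36×10¹⁰)²) = 1030 W m⁻².
With no redistribution each surface element balances locally: S(1−A) = σT⁴.
T = [1030 × 0.65 / 5.67×10⁻⁸]^(1/4) = (1.18×10¹⁰)^(1/4) = 329 K.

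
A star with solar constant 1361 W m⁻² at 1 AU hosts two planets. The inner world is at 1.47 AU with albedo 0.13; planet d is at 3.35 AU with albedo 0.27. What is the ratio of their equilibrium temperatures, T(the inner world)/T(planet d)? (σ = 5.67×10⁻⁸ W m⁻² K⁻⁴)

T₁/T₂ ≈ 1.577

T_eq = [S₀(1−A)/(4σd²)]^(1/4), so T ∝ (1−A)^(1/4) / √d.
T₁ = [1361×0.87/(4×5.67×10⁻⁸×1.47²)]^(1/4) = 221.70 K.
T₂ = [1361×0.73/(4×5.67×10⁻⁸×3.35²)]^(1/4) = 140.56 K.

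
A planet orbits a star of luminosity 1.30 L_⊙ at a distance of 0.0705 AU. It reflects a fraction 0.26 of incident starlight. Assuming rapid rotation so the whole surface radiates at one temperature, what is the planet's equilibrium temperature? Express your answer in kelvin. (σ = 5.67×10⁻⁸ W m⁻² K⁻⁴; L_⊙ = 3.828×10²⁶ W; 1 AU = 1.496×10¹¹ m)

d = 0.0705 AU = 1.05×10¹⁰ m.
L = 1.30 × 3.828×10²⁶ = 4.98×10²⁶ W.
Flux: S = L/(4πd²) = 4.98×10²⁶/(4π×(1.05×10¹⁰)²) = 3.56×10⁵ W m⁻².
Energy balance: absorbed = emitted ⇒ πR²·S(1−A) = 4πR²·σT_eq⁴, so T_eq⁴ = S(1−A)/(4σ).
T_eq = [3.56×10⁵ × 0.74 / (4 × 5.67×10⁻⁸)]^(1/4) = (1.16×10¹²)^(1/4) = 1040 K.

T_eq ≈ 1040 K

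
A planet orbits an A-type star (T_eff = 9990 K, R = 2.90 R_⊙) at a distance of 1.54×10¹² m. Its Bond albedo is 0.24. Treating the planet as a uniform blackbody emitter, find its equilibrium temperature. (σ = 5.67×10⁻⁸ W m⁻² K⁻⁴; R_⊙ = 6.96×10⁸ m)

R_⋆ = 2.90 × 6.96×10⁸ = 2.02×10⁹ m.
L = 4πR_⋆²σT_⋆⁴ = 4π(2.02×10⁹)² × 5.67×10⁻⁸ × (9990)⁴ = 2.89×10²⁸ W.
S = L/(4πd²) = 970 W m⁻².
Energy balance: absorbed = emitted ⇒ πR²·S(1−A) = 4πR²·σT_eq⁴, so T_eq⁴ = S(1−A)/(4σ).
T_eq = [970 × 0.76 / (4 × 5.67×10⁻⁸)]^(1/4) = (3.25×10⁹)^(1/4) = 239 K.

T_eq ≈ 239 K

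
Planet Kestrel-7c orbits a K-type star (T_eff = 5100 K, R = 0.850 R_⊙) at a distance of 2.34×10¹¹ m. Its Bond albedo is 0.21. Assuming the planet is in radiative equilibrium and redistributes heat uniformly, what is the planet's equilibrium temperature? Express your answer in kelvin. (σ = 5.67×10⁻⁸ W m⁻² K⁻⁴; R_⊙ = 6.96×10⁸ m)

R_⋆ = 0.850 × 6.96×10⁸ = 5.92×10⁸ m.
L = 4πR_⋆²σT_⋆⁴ = 4π(5.92×10⁸)² × 5.67×10⁻⁸ × (5100)⁴ = 1.69×10²⁶ W.
S = L/(4πd²) = 245 W m⁻².
Energy balance: absorbed = emitted ⇒ πR²·S(1−A) = 4πR²·σT_eq⁴, so T_eq⁴ = S(1−A)/(4σ).
T_eq = [245 × 0.79 / (4 × 5.67×10⁻⁸)]^(1/4) = (8.54×10⁸)^(1/4) = 171 K.

T_eq ≈ 171 K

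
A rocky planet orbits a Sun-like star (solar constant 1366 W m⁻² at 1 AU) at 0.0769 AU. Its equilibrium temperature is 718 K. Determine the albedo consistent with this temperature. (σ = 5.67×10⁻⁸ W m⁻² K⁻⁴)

Flux at 0.0769 AU: S = 1366/0.0769² = 2.31×10⁵ W m⁻².
From T_eq⁴ = S(1−A)/(4σ): 1−A = 4σT_eq⁴/S.
1−A = 4 × 5.67×10⁻⁸ × (718)⁴ / 2.31×10⁵ = 0.261.

A ≈ 0.74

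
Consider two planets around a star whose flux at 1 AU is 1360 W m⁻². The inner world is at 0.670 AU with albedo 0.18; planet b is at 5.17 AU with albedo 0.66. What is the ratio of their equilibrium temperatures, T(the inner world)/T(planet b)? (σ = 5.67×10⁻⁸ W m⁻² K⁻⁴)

T_eq = [S₀(1−A)/(4σd²)]^(1/4), so T ∝ (1−A)^(1/4) / √d.
T₁ = [1360×0.82/(4×5.67×10⁻⁸×0.670²)]^(1/4) = 323.51 K.
T₂ = [1360×0.34/(4×5.67×10⁻⁸×5.17²)]^(1/4) = 93.45 K.

T₁/T₂ ≈ 3.462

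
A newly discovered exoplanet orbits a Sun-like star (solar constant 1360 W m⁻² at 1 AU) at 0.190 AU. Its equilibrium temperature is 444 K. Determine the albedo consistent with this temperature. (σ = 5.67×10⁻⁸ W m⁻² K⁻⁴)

A ≈ 0.77

Flux at 0.190 AU: S = 1360/0.190² = 3.77×10⁴ W m⁻².
From T_eq⁴ = S(1−A)/(4σ): 1−A = 4σT_eq⁴/S.
1−A = 4 × 5.67×10⁻⁸ × (444)⁴ / 3.77×10⁴ = 0.234.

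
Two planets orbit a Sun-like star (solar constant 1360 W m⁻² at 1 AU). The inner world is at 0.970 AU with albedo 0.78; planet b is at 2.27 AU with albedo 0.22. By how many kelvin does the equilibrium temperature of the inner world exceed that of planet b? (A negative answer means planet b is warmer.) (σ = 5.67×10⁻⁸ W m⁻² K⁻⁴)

T_eq = [S₀(1−A)/(4σd²)]^(1/4), so T ∝ (1−A)^(1/4) / √d.
T₁ = [1360×0.22/(4×5.67×10⁻⁸×0.970²)]^(1/4) = 193.51 K.
T₂ = [1360×0.78/(4×5.67×10⁻⁸×2.27²)]^(1/4) = 173.57 K.

ΔT ≈ 19.9 K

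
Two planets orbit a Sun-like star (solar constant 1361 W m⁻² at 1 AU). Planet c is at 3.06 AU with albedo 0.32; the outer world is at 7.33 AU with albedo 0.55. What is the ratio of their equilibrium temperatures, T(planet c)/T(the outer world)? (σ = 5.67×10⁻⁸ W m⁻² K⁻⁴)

T_eq = [S₀(1−A)/(4σd²)]^(1/4), so T ∝ (1−A)^(1/4) / √d.
T₁ = [1361×0.68/(4×5.67×10⁻⁸×3.06²)]^(1/4) = 144.48 K.
T₂ = [1361×0.45/(4×5.67×10⁻⁸×7.33²)]^(1/4) = 84.20 K.

T₁/T₂ ≈ 1.716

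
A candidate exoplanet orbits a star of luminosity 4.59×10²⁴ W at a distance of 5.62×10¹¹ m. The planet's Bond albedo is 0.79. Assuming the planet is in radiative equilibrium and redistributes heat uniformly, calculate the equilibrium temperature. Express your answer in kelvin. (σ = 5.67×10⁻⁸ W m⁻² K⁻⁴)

T_eq ≈ 32.2 K

Flux: S = L/(4πd²) = 4.59×10²⁴/(4π×(5.62×10¹¹)²) = 1.16 W m⁻².
Energy balance: absorbed = emitted ⇒ πR²·S(1−A) = 4πR²·σT_eq⁴, so T_eq⁴ = S(1−A)/(4σ).
T_eq = [1.16 × 0.21 / (4 × 5.67×10⁻⁸)]^(1/4) = (1.07×10⁶)^(1/4) = 32.2 K.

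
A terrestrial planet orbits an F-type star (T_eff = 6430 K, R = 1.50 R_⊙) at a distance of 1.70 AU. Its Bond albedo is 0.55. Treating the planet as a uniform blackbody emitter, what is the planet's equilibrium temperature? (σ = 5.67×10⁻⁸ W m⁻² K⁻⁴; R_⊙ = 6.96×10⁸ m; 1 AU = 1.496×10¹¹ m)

T_eq ≈ 239 K

R_⋆ = 1.50 × 6.96×10⁸ = 1.04×10⁹ m.
d = 1.70 AU = 2.54×10¹¹ m.
L = 4πR_⋆²σT_⋆⁴ = 4π(1.04×10⁹)² × 5.67×10⁻⁸ × (6430)⁴ = 1.33×10²⁷ W.
S = L/(4πd²) = 1630 W m⁻².
Energy balance: absorbed = emitted ⇒ πR²·S(1−A) = 4πR²·σT_eq⁴, so T_eq⁴ = S(1−A)/(4σ).
T_eq = [1630 × 0.45 / (4 × 5.67×10⁻⁸)]^(1/4) = (3.24×10⁹)^(1/4) = 239 K.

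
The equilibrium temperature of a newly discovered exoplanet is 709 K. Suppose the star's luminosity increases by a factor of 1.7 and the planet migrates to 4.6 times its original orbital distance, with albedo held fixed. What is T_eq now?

T_eq ≈ 377 K

T_eq ∝ L^(1/4) · d^(−1/2).
T′ = 709 × 1.7^(1/4) / 4.6^(1/2) = 377 K.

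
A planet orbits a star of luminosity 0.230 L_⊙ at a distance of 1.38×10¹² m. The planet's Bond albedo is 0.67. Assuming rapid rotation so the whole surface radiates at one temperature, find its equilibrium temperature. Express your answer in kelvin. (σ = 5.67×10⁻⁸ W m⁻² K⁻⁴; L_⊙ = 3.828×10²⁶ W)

T_eq ≈ 48.1 K

L = 0.230 × 3.828×10²⁶ = 8.80×10²⁵ W.
Flux: S = L/(4πd²) = 8.80×10²⁵/(4π×(1.38×10¹²)²) = 3.68 W m⁻².
Energy balance: absorbed = emitted ⇒ πR²·S(1−A) = 4πR²·σT_eq⁴, so T_eq⁴ = S(1−A)/(4σ).
T_eq = [3.68 × 0.33 / (4 × 5.67×10⁻⁸)]^(1/4) = (5.35×10⁶)^(1/4) = 48.1 K.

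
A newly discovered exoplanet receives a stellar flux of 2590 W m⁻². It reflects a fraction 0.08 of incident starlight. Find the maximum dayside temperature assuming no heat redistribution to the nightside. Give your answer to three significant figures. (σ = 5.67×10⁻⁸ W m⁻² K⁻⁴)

With no redistribution each surface element balances locally: S(1−A) = σT⁴.
T = [2590 × 0.92 / 5.67×10⁻⁸]^(1/4) = (4.20×10¹⁰)^(1/4) = 453 K.

T_ss ≈ 453 K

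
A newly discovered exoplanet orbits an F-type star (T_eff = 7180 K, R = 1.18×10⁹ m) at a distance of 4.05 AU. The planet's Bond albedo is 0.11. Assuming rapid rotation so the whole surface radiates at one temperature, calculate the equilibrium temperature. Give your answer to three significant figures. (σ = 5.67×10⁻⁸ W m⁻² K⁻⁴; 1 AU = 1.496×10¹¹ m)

d = 4.05 AU = 6.06×10¹¹ m.
L = 4πR_⋆²σT_⋆⁴ = 4π(1.18×10⁹)² × 5.67×10⁻⁸ × (7180)⁴ = 2.64×10²⁷ W.
S = L/(4πd²) = 572 W m⁻².
Energy balance: absorbed = emitted ⇒ πR²·S(1−A) = 4πR²·σT_eq⁴, so T_eq⁴ = S(1−A)/(4σ).
T_eq = [572 × 0.89 / (4 × 5.67×10⁻⁸)]^(1/4) = (2.24×10⁹)^(1/4) = 218 K.

T_eq ≈ 218 K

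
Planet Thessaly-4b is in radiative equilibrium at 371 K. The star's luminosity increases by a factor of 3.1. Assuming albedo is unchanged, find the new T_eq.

T_eq ∝ L^(1/4) · d^(−1/2).
T′ = 371 × 3.1^(1/4) = 492 K.

T_eq ≈ 492 K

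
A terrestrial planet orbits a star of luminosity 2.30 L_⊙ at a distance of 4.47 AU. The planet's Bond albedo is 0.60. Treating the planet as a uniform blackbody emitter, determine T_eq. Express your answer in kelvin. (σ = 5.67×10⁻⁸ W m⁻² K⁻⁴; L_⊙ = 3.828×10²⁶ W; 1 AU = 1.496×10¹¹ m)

T_eq ≈ 129 K

d = 4.47 AU = 6.69×10¹¹ m.
L = 2.30 × 3.828×10²⁶ = 8.80×10²⁶ W.
Flux: S = L/(4πd²) = 8.80×10²⁶/(4π×(6.69×10¹¹)²) = 157 W m⁻².
Energy balance: absorbed = emitted ⇒ πR²·S(1−A) = 4πR²·σT_eq⁴, so T_eq⁴ = S(1−A)/(4σ).
T_eq = [157 × 0.40 / (4 × 5.67×10⁻⁸)]^(1/4) = (2.76×10⁸)^(1/4) = 129 K.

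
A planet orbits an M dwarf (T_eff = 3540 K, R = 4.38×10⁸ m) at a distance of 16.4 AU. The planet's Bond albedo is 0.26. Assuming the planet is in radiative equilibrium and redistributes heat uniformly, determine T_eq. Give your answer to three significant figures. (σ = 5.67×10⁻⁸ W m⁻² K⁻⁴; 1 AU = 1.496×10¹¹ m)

T_eq ≈ 31.0 K

d = 16.4 AU = 2.45×10¹² m.
L = 4πR_⋆²σT_⋆⁴ = 4π(4.38×10⁸)² × 5.67×10⁻⁸ × (3540)⁴ = 2.15×10²⁵ W.
S = L/(4πd²) = 0.284 W m⁻².
Energy balance: absorbed = emitted ⇒ πR²·S(1−A) = 4πR²·σT_eq⁴, so T_eq⁴ = S(1−A)/(4σ).
T_eq = [0.284 × 0.74 / (4 × 5.67×10⁻⁸)]^(1/4) = (9.26×10⁵)^(1/4) = 31.0 K.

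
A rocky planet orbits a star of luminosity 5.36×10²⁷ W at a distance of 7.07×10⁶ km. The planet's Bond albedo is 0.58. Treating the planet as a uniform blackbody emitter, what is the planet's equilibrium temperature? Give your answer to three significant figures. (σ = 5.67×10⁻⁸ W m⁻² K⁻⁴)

T_eq ≈ 1990 K

d = 7.07×10⁶ km = 7.07×10⁹ m.
Flux: S = L/(4πd²) = 5.36×10²⁷/(4π×(7.07×10⁹)²) = 8.53×10⁶ W m⁻².
Energy balance: absorbed = emitted ⇒ πR²·S(1−A) = 4πR²·σT_eq⁴, so T_eq⁴ = S(1−A)/(4σ).
T_eq = [8.53×10⁶ × 0.42 / (4 × 5.67×10⁻⁸)]^(1/4) = (1.58×10¹³)^(1/4) = 1990 K.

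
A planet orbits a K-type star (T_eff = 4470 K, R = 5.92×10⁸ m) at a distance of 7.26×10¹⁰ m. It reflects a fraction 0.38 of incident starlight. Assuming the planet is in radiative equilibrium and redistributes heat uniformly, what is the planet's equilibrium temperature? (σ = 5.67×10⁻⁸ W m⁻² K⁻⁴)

L = 4πR_⋆²σT_⋆⁴ = 4π(5.92×10⁸)² × 5.67×10⁻⁸ × (4470)⁴ = 9.97×10²⁵ W.
S = L/(4πd²) = 1510 W m⁻².
Energy balance: absorbed = emitted ⇒ πR²·S(1−A) = 4πR²·σT_eq⁴, so T_eq⁴ = S(1−A)/(4σ).
T_eq = [1510 × 0.62 / (4 × 5.67×10⁻⁸)]^(1/4) = (4.11×10⁹)^(1/4) = 253 K.

T_eq ≈ 253 K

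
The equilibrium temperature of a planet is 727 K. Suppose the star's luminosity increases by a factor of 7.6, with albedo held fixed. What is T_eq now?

T_eq ≈ 1210 K

T_eq ∝ L^(1/4) · d^(−1/2).
T′ = 727 × 7.6^(1/4) = 1210 K.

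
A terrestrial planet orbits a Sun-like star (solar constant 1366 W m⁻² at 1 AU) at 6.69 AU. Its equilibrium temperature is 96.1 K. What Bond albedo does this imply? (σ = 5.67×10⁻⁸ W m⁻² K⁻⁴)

A ≈ 0.37

Flux at 6.69 AU: S = 1366/6.69² = 30.5 W m⁻².
From T_eq⁴ = S(1−A)/(4σ): 1−A = 4σT_eq⁴/S.
1−A = 4 × 5.67×10⁻⁸ × (96.1)⁴ / 30.5 = 0.634.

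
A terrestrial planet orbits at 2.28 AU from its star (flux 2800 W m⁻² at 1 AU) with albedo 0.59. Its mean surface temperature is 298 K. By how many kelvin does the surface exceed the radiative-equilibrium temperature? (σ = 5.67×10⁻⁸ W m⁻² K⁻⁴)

S = 2800/2.28² = 538.6 W m⁻².
T_eq = [S(1−A)/(4σ)]^(1/4) = [538.6×0.41/(4×5.67×10⁻⁸)]^(1/4) = 176.6 K.
ΔT = T_surf − T_eq = 298 − 176.6.

ΔT ≈ 121.4 K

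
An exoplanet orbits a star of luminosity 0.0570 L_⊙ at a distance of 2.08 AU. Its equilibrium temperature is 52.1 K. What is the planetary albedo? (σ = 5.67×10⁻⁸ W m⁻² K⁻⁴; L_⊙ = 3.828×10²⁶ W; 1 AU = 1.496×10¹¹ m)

A ≈ 0.91

d = 2.08 AU = 3.11×10¹¹ m.
L = 0.0570 × 3.828×10²⁶ = 2.18×10²⁵ W.
Flux: S = L/(4πd²) = 2.18×10²⁵/(4π×(3.11×10¹¹)²) = 17.9 W m⁻².
From T_eq⁴ = S(1−A)/(4σ): 1−A = 4σT_eq⁴/S.
1−A = 4 × 5.67×10⁻⁸ × (52.1)⁴ / 17.9 = 0.093.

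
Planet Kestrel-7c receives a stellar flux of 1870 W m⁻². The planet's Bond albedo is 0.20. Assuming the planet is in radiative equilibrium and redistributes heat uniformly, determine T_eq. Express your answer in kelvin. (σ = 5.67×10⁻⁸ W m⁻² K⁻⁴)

T_eq ≈ 285 K

Energy balance: absorbed = emitted ⇒ πR²·S(1−A) = 4πR²·σT_eq⁴, so T_eq⁴ = S(1−A)/(4σ).
T_eq = [1870 × 0.80 / (4 × 5.67×10⁻⁸)]^(1/4) = (6.60×10⁹)^(1/4) = 285 K.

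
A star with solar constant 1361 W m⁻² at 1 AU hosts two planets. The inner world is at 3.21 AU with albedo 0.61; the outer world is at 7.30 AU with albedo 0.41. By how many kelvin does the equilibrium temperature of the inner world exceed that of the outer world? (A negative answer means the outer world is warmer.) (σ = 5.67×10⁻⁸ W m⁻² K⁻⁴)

T_eq = [S₀(1−A)/(4σd²)]^(1/4), so T ∝ (1−A)^(1/4) / √d.
T₁ = [1361×0.39/(4×5.67×10⁻⁸×3.21²)]^(1/4) = 122.76 K.
T₂ = [1361×0.59/(4×5.67×10⁻⁸×7.30²)]^(1/4) = 90.28 K.

ΔT ≈ 32.5 K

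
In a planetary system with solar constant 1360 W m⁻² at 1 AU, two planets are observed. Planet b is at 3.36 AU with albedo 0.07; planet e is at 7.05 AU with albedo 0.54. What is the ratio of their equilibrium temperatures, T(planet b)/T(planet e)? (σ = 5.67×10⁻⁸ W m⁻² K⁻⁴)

T₁/T₂ ≈ 1.727

T_eq = [S₀(1−A)/(4σd²)]^(1/4), so T ∝ (1−A)^(1/4) / √d.
T₁ = [1360×0.93/(4×5.67×10⁻⁸×3.36²)]^(1/4) = 149.08 K.
T₂ = [1360×0.46/(4×5.67×10⁻⁸×7.05²)]^(1/4) = 86.31 K.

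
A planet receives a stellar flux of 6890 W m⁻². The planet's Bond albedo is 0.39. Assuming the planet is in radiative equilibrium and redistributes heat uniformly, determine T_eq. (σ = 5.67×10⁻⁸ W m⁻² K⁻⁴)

Energy balance: absorbed = emitted ⇒ πR²·S(1−A) = 4πR²·σT_eq⁴, so T_eq⁴ = S(1−A)/(4σ).
T_eq = [6890 × 0.61 / (4 × 5.67×10⁻⁸)]^(1/4) = (1.85×10¹⁰)^(1/4) = 369 K.

T_eq ≈ 369 K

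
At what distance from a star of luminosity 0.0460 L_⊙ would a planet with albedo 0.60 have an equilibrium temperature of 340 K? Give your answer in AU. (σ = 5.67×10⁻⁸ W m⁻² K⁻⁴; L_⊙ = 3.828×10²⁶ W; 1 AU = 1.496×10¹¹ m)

d ≈ 0.0909 AU

L = 0.0460 × 3.828×10²⁶ = 1.76×10²⁵ W.
From T_eq⁴ = L(1−A)/(16πσd²): d = √[L(1−A)/(16πσT_eq⁴)].
d = √[1.76×10²⁵ × 0.40 / (16π × 5.67×10⁻⁸ × (340)⁴)] = 1.36×10¹⁰ m = 0.0909 AU.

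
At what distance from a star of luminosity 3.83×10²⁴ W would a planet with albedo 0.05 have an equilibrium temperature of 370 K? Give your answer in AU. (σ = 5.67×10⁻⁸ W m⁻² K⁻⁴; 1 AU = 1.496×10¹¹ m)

From T_eq⁴ = L(1−A)/(16πσd²): d = √[L(1−A)/(16πσT_eq⁴)].
d = √[3.83×10²⁴ × 0.95 / (16π × 5.67×10⁻⁸ × (370)⁴)] = 8.25×10⁹ m = 0.0552 AU.

d ≈ 0.0552 AU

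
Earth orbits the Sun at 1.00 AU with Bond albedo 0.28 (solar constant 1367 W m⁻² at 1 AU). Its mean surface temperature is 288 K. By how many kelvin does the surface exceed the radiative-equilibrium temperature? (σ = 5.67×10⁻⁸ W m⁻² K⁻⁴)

ΔT ≈ 31.3 K

S = 1367/1.00² = 1367 W m⁻².
T_eq = [S(1−A)/(4σ)]^(1/4) = [1367×0.72/(4×5.67×10⁻⁸)]^(1/4) = 256.7 K.
ΔT = T_surf − T_eq = 288 − 256.7.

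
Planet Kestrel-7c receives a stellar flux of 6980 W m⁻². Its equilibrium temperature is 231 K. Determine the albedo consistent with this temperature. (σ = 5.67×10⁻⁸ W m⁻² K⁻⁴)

From T_eq⁴ = S(1−A)/(4σ): 1−A = 4σT_eq⁴/S.
1−A = 4 × 5.67×10⁻⁸ × (231)⁴ / 6980 = 0.093.

A ≈ 0.91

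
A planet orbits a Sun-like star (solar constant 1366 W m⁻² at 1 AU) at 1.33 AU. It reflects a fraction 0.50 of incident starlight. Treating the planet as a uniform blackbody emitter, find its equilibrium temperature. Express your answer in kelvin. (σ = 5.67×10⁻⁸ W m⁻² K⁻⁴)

T_eq ≈ 203 K

Flux at 1.33 AU: S = 1366/1.33² = 772 W m⁻².
Energy balance: absorbed = emitted ⇒ πR²·S(1−A) = 4πR²·σT_eq⁴, so T_eq⁴ = S(1−A)/(4σ).
T_eq = [772 × 0.50 / (4 × 5.67×10⁻⁸)]^(1/4) = (1.70×10⁹)^(1/4) = 203 K.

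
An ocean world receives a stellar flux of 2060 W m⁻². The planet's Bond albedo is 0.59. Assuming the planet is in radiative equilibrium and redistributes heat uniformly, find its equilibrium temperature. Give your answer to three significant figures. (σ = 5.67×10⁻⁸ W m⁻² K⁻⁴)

T_eq ≈ 247 K

Energy balance: absorbed = emitted ⇒ πR²·S(1−A) = 4πR²·σT_eq⁴, so T_eq⁴ = S(1−A)/(4σ).
T_eq = [2060 × 0.41 / (4 × 5.67×10⁻⁸)]^(1/4) = (3.72×10⁹)^(1/4) = 247 K.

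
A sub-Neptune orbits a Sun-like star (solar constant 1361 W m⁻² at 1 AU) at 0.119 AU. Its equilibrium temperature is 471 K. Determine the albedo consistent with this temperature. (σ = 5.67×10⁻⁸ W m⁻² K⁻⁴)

A ≈ 0.88

Flux at 0.119 AU: S = 1361/0.119² = 9.61×10⁴ W m⁻².
From T_eq⁴ = S(1−A)/(4σ): 1−A = 4σT_eq⁴/S.
1−A = 4 × 5.67×10⁻⁸ × (471)⁴ / 9.61×10⁴ = 0.116.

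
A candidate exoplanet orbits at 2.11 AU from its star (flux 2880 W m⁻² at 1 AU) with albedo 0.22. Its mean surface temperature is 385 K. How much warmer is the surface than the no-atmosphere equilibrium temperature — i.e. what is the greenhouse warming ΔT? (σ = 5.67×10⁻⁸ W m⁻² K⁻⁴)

ΔT ≈ 167.8 K

S = 2880/2.11² = 646.9 W m⁻².
T_eq = [S(1−A)/(4σ)]^(1/4) = [646.9×0.78/(4×5.67×10⁻⁸)]^(1/4) = 217.2 K.
ΔT = T_surf − T_eq = 385 − 217.2.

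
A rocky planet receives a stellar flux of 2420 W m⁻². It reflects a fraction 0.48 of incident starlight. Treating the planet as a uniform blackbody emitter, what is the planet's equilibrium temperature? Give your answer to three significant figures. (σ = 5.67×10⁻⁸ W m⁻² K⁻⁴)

Energy balance: absorbed = emitted ⇒ πR²·S(1−A) = 4πR²·σT_eq⁴, so T_eq⁴ = S(1−A)/(4σ).
T_eq = [2420 × 0.52 / (4 × 5.67×10⁻⁸)]^(1/4) = (5.55×10⁹)^(1/4) = 273 K.

T_eq ≈ 273 K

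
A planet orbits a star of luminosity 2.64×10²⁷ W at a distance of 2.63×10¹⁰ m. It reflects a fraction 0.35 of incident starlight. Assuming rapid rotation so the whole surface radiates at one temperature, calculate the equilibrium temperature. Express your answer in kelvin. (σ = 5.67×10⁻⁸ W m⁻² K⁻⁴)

Flux: S = L/(4πd²) = 2.64×10²⁷/(4π×(2.63×10¹⁰)²) = 3.04×10⁵ W m⁻².
Energy balance: absorbed = emitted ⇒ πR²·S(1−A) = 4πR²·σT_eq⁴, so T_eq⁴ = S(1−A)/(4σ).
T_eq = [3.04×10⁵ × 0.65 / (4 × 5.67×10⁻⁸)]^(1/4) = (8.70×10¹¹)^(1/4) = 966 K.

T_eq ≈ 966 K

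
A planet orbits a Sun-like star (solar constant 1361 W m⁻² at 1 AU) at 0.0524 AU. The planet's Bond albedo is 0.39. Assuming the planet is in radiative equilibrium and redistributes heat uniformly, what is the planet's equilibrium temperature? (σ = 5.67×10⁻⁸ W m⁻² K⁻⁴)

T_eq ≈ 1070 K

Flux at 0.0524 AU: S = 1361/0.0524² = 4.96×10⁵ W m⁻².
Energy balance: absorbed = emitted ⇒ πR²·S(1−A) = 4πR²·σT_eq⁴, so T_eq⁴ = S(1−A)/(4σ).
T_eq = [4.96×10⁵ × 0.61 / (4 × 5.67×10⁻⁸)]^(1/4) = (1.33×10¹²)^(1/4) = 1070 K.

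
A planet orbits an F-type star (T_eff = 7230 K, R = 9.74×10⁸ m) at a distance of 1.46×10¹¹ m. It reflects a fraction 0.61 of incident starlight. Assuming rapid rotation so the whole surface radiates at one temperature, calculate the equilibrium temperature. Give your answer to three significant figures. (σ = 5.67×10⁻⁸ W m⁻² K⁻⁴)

T_eq ≈ 330 K

L = 4πR_⋆²σT_⋆⁴ = 4π(9.74×10⁸)² × 5.67×10⁻⁸ × (7230)⁴ = 1.85×10²⁷ W.
S = L/(4πd²) = 6900 W m⁻².
Energy balance: absorbed = emitted ⇒ πR²·S(1−A) = 4πR²·σT_eq⁴, so T_eq⁴ = S(1−A)/(4σ).
T_eq = [6900 × 0.39 / (4 × 5.67×10⁻⁸)]^(1/4) = (1.19×10¹⁰)^(1/4) = 330 K.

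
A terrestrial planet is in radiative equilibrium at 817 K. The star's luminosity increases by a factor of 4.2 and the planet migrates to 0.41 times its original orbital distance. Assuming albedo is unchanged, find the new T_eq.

T_eq ∝ L^(1/4) · d^(−1/2).
T′ = 817 × 4.2^(1/4) / 0.41^(1/2) = 1830 K.

T_eq ≈ 1830 K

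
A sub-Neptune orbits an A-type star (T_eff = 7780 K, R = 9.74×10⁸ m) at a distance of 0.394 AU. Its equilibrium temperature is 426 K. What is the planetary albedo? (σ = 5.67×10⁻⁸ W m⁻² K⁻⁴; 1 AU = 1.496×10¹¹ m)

A ≈ 0.87

d = 0.394 AU = 5.89×10¹⁰ m.
L = 4πR_⋆²σT_⋆⁴ = 4π(9.74×10⁸)² × 5.67×10⁻⁸ × (7780)⁴ = 2.48×10²⁷ W.
S = L/(4πd²) = 5.67×10⁴ W m⁻².
From T_eq⁴ = S(1−A)/(4σ): 1−A = 4σT_eq⁴/S.
1−A = 4 × 5.67×10⁻⁸ × (426)⁴ / 5.67×10⁴ = 0.132.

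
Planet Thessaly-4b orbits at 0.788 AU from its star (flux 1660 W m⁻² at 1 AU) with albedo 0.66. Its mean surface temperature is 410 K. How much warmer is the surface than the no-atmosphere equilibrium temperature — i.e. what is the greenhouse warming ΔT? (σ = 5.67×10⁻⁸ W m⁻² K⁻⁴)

ΔT ≈ 158.4 K

S = 1660/0.788² = 2673 W m⁻².
T_eq = [S(1−A)/(4σ)]^(1/4) = [2673×0.34/(4×5.67×10⁻⁸)]^(1/4) = 251.6 K.
ΔT = T_surf − T_eq = 410 − 251.6.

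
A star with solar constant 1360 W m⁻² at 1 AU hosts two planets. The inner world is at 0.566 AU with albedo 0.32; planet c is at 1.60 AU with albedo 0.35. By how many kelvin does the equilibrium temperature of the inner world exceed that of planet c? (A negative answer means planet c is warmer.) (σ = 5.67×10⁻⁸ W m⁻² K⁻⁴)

T_eq = [S₀(1−A)/(4σd²)]^(1/4), so T ∝ (1−A)^(1/4) / √d.
T₁ = [1360×0.68/(4×5.67×10⁻⁸×0.566²)]^(1/4) = 335.89 K.
T₂ = [1360×0.65/(4×5.67×10⁻⁸×1.60²)]^(1/4) = 197.53 K.

ΔT ≈ 138.4 K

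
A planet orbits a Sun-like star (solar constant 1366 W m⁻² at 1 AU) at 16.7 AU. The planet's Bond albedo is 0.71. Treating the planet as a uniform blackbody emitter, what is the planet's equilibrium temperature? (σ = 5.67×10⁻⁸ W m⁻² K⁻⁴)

T_eq ≈ 50.0 K

Flux at 16.7 AU: S = 1366/16.7² = 4.90 W m⁻².
Energy balance: absorbed = emitted ⇒ πR²·S(1−A) = 4πR²·σT_eq⁴, so T_eq⁴ = S(1−A)/(4σ).
T_eq = [4.90 × 0.29 / (4 × 5.67×10⁻⁸)]^(1/4) = (6.26×10⁶)^(1/4) = 50.0 K.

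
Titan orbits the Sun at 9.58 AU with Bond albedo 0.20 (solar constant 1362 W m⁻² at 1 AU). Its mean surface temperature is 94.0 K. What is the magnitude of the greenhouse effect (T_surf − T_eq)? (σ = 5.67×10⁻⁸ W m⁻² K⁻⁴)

ΔT ≈ 8.9 K

S = 1362/9.58² = 14.84 W m⁻².
T_eq = [S(1−A)/(4σ)]^(1/4) = [14.84×0.80/(4×5.67×10⁻⁸)]^(1/4) = 85.1 K.
ΔT = T_surf − T_eq = 94 − 85.1.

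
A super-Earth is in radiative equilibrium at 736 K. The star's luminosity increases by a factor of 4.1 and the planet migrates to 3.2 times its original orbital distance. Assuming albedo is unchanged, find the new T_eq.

T_eq ∝ L^(1/4) · d^(−1/2).
T′ = 736 × 4.1^(1/4) / 3.2^(1/2) = 585 K.

T_eq ≈ 585 K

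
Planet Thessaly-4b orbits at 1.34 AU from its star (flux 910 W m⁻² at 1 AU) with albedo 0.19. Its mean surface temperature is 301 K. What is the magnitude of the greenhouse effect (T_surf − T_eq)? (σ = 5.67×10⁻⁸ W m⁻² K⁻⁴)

S = 910/1.34² = 506.8 W m⁻².
T_eq = [S(1−A)/(4σ)]^(1/4) = [506.8×0.81/(4×5.67×10⁻⁸)]^(1/4) = 206.3 K.
ΔT = T_surf − T_eq = 301 − 206.3.

ΔT ≈ 94.7 K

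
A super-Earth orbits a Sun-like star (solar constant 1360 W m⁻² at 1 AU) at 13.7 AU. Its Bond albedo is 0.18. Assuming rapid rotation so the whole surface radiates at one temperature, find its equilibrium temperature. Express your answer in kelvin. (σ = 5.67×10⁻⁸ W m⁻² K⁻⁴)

Flux at 13.7 AU: S = 1360/13.7² = 7.25 W m⁻².
Energy balance: absorbed = emitted ⇒ πR²·S(1−A) = 4πR²·σT_eq⁴, so T_eq⁴ = S(1−A)/(4σ).
T_eq = [7.25 × 0.82 / (4 × 5.67×10⁻⁸)]^(1/4) = (2.62×10⁷)^(1/4) = 71.5 K.

T_eq ≈ 71.5 K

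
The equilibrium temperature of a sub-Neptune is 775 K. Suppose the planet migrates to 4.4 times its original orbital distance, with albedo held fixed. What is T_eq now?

T_eq ≈ 369 K

T_eq ∝ L^(1/4) · d^(−1/2).
T′ = 775 / 4.4^(1/2) = 369 K.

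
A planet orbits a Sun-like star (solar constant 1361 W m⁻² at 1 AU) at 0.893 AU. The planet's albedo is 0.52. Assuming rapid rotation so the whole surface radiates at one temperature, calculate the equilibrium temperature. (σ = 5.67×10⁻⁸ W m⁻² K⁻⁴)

T_eq ≈ 245 K

Flux at 0.893 AU: S = 1361/0.893² = 1710 W m⁻².
Energy balance: absorbed = emitted ⇒ πR²·S(1−A) = 4πR²·σT_eq⁴, so T_eq⁴ = S(1−A)/(4σ).
T_eq = [1710 × 0.48 / (4 × 5.67×10⁻⁸)]^(1/4) = (3.61×10⁹)^(1/4) = 245 K.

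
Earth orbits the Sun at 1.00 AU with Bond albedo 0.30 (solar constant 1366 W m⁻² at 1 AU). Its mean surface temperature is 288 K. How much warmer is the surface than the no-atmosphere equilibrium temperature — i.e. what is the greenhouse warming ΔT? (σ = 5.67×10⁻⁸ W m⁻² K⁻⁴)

ΔT ≈ 33.2 K

S = 1366/1.00² = 1366 W m⁻².
T_eq = [S(1−A)/(4σ)]^(1/4) = [1366×0.70/(4×5.67×10⁻⁸)]^(1/4) = 254.8 K.
ΔT = T_surf − T_eq = 288 − 254.8.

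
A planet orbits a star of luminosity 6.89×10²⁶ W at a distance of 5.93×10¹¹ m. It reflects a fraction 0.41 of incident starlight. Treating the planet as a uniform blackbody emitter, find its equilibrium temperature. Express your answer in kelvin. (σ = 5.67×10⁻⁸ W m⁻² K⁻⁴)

T_eq ≈ 142 K

Flux: S = L/(4πd²) = 6.89×10²⁶/(4π×(5.93×10¹¹)²) = 156 W m⁻².
Energy balance: absorbed = emitted ⇒ πR²·S(1−A) = 4πR²·σT_eq⁴, so T_eq⁴ = S(1−A)/(4σ).
T_eq = [156 × 0.59 / (4 × 5.67×10⁻⁸)]^(1/4) = (4.06×10⁸)^(1/4) = 142 K.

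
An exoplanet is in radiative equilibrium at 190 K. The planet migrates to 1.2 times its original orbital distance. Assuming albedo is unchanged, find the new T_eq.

T_eq ∝ L^(1/4) · d^(−1/2).
T′ = 190 / 1.2^(1/2) = 173 K.

T_eq ≈ 173 K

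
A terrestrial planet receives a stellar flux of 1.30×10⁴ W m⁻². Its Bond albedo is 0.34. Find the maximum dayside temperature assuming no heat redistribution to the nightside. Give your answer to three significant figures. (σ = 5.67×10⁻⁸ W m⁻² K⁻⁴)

T_ss ≈ 624 K

With no redistribution each surface element balances locally: S(1−A) = σT⁴.
T = [1.30×10⁴ × 0.66 / 5.67×10⁻⁸]^(1/4) = (1.51×10¹¹)^(1/4) = 624 K.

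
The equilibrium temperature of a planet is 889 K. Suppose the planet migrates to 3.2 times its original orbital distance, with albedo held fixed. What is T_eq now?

T_eq ∝ L^(1/4) · d^(−1/2).
T′ = 889 / 3.2^(1/2) = 497 K.

T_eq ≈ 497 K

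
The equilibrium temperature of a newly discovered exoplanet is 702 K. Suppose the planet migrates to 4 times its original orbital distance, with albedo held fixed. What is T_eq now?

T_eq ≈ 351 K

T_eq ∝ L^(1/4) · d^(−1/2).
T′ = 702 / 4^(1/2) = 351 K.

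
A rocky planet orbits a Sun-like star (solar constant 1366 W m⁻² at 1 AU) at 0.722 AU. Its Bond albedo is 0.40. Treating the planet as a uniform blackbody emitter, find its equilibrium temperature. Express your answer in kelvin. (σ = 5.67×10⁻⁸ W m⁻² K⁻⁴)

Flux at 0.722 AU: S = 1366/0.722² = 2620 W m⁻².
Energy balance: absorbed = emitted ⇒ πR²·S(1−A) = 4πR²·σT_eq⁴, so T_eq⁴ = S(1−A)/(4σ).
T_eq = [2620 × 0.60 / (4 × 5.67×10⁻⁸)]^(1/4) = (6.93×10⁹)^(1/4) = 289 K.

T_eq ≈ 289 K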